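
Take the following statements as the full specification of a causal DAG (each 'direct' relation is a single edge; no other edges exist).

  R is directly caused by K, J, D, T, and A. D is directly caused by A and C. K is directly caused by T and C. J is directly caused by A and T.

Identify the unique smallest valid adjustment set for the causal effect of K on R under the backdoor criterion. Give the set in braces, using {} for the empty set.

{C, T}

Variables eligible for adjustment (non-descendants of K, excluding K and R): {A, C, D, J, T}.
Backdoor paths from K to R:
  P1: K <- T -> J <- A -> D -> R
  P2: K <- T -> J <- A -> R
  P3: K <- T -> J -> R
  P4: K <- T -> R
  P5: K <- C -> D <- A -> J <- T -> R
  P6: K <- C -> D <- A -> J -> R
  P7: K <- C -> D <- A -> R
  P8: K <- C -> D -> R
The empty set is not sufficient: P3 (K <- T -> J -> R) has no collider blocking it and no conditioned non-collider, so it is open.
Try {C, T}:
  P1: blocked at fork node T ∈ conditioning set.
  P2: blocked at fork node T ∈ conditioning set.
  P3: blocked at fork node T ∈ conditioning set.
  P4: blocked at fork node T ∈ conditioning set.
  P5: blocked at fork node C ∈ conditioning set.
  P6: blocked at fork node C ∈ conditioning set.
  P7: blocked at fork node C ∈ conditioning set.
  P8: blocked at fork node C ∈ conditioning set.
{C, T} contains no descendant of K and blocks every backdoor path.
Every element of {C, T} is needed (dropping C leaves P8 open; dropping T leaves P3 open), so no proper subset is valid.
Among all size-2 subsets of the eligible variables, only {C, T} blocks every backdoor path, so it is the unique smallest valid adjustment set.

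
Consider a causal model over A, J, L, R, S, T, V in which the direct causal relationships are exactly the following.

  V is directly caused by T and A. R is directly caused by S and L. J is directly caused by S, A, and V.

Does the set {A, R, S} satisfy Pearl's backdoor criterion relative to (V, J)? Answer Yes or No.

Yes

Backdoor paths from V to J (paths whose first edge points into V):
  P1: V <- A -> J
Condition 1 (no descendant of V in the set): holds — descendants of V are {J}; none are in {A, R, S}.
Condition 2 (every backdoor path blocked by {A, R, S}):
  P1: blocked at fork node A ∈ conditioning set.
{A, R, S} satisfies the backdoor criterion.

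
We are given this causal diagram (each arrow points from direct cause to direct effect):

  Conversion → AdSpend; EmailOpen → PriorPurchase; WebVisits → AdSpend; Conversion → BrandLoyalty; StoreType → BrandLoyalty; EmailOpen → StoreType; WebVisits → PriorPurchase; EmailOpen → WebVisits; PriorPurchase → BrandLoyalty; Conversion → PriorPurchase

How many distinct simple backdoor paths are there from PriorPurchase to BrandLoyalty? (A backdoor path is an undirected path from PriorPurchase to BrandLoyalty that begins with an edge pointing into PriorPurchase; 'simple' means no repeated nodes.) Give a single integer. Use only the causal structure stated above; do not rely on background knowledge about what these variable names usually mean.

6

A backdoor path from PriorPurchase to BrandLoyalty is any simple undirected path whose first edge points into PriorPurchase (i.e. leaves PriorPurchase via a parent).
Parents of PriorPurchase: {Conversion, EmailOpen, WebVisits}.
Enumerating:
  P1: PriorPurchase <- EmailOpen -> WebVisits -> AdSpend <- Conversion -> BrandLoyalty
  P2: PriorPurchase <- EmailOpen -> StoreType -> BrandLoyalty
  P3: PriorPurchase <- Conversion -> BrandLoyalty
  P4: PriorPurchase <- Conversion -> AdSpend <- WebVisits <- EmailOpen -> StoreType -> BrandLoyalty
  P5: PriorPurchase <- WebVisits <- EmailOpen -> StoreType -> BrandLoyalty
  P6: PriorPurchase <- WebVisits -> AdSpend <- Conversion -> BrandLoyalty
That exhausts the simple backdoor paths. Count: 6.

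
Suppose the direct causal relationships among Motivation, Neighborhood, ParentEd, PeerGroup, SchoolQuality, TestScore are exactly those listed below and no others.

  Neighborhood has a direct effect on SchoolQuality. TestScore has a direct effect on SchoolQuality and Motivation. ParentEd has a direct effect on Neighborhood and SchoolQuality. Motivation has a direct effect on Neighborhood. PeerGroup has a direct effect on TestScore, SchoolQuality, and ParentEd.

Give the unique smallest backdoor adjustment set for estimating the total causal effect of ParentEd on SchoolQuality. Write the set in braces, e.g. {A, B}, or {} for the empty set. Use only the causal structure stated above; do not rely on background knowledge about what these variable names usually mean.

{PeerGroup}

Variables eligible for adjustment (non-descendants of ParentEd, excluding ParentEd and SchoolQuality): {Motivation, PeerGroup, TestScore}.
Backdoor paths from ParentEd to SchoolQuality:
  P1: ParentEd <- PeerGroup -> TestScore -> Motivation -> Neighborhood -> SchoolQuality
  P2: ParentEd <- PeerGroup -> TestScore -> SchoolQuality
  P3: ParentEd <- PeerGroup -> SchoolQuality
The empty set is not sufficient: P1 (ParentEd <- PeerGroup -> TestScore -> Motivation -> Neighborhood -> SchoolQuality) has no collider blocking it and no conditioned non-collider, so it is open.
Try {PeerGroup}:
  P1: blocked at fork node PeerGroup ∈ conditioning set.
  P2: blocked at fork node PeerGroup ∈ conditioning set.
  P3: blocked at fork node PeerGroup ∈ conditioning set.
{PeerGroup} contains no descendant of ParentEd and blocks every backdoor path.
No other singleton works — e.g. {TestScore} leaves P3 open — so {PeerGroup} is the unique smallest valid adjustment set.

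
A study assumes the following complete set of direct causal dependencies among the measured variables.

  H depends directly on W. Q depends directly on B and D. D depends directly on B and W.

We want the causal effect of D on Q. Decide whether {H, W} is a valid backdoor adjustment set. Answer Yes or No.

No

Backdoor paths from D to Q (paths whose first edge points into D):
  P1: D <- B -> Q
Condition 1 (no descendant of D in the set): holds — descendants of D are {Q}; none are in {H, W}.
Condition 2 (every backdoor path blocked by {H, W}):
  P1: open — no interior node is in the conditioning set.
{H, W} does not satisfy the backdoor criterion.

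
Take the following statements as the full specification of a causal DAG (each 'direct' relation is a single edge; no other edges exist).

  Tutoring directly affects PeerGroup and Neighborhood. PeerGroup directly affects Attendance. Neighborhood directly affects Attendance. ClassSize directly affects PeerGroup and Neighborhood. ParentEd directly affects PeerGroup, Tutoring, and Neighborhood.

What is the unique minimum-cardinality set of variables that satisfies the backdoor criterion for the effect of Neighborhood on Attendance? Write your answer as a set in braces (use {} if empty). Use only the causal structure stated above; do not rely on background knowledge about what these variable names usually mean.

{PeerGroup}

Variables eligible for adjustment (non-descendants of Neighborhood, excluding Neighborhood and Attendance): {ClassSize, ParentEd, PeerGroup, Tutoring}.
Backdoor paths from Neighborhood to Attendance:
  P1: Neighborhood <- ParentEd -> Tutoring -> PeerGroup -> Attendance
  P2: Neighborhood <- ParentEd -> PeerGroup -> Attendance
  P3: Neighborhood <- ClassSize -> PeerGroup -> Attendance
  P4: Neighborhood <- Tutoring <- ParentEd -> PeerGroup -> Attendance
  P5: Neighborhood <- Tutoring -> PeerGroup -> Attendance
The empty set is not sufficient: P1 (Neighborhood <- ParentEd -> Tutoring -> PeerGroup -> Attendance) has no collider blocking it and no conditioned non-collider, so it is open.
Try {PeerGroup}:
  P1: blocked at chain node PeerGroup ∈ conditioning set.
  P2: blocked at chain node PeerGroup ∈ conditioning set.
  P3: blocked at chain node PeerGroup ∈ conditioning set.
  P4: blocked at chain node PeerGroup ∈ conditioning set.
  P5: blocked at chain node PeerGroup ∈ conditioning set.
{PeerGroup} contains no descendant of Neighborhood and blocks every backdoor path.
No other singleton works — e.g. {ParentEd} leaves P3 open — so {PeerGroup} is the unique smallest valid adjustment set.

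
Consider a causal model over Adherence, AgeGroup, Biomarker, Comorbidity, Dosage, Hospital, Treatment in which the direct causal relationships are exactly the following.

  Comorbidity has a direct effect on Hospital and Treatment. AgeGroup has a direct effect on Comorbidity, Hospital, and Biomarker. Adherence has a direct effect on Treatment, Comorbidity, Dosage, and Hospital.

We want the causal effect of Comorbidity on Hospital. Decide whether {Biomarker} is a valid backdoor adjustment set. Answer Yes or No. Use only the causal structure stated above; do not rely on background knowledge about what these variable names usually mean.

No

Backdoor paths from Comorbidity to Hospital (paths whose first edge points into Comorbidity):
  P1: Comorbidity <- AgeGroup -> Hospital
  P2: Comorbidity <- Adherence -> Hospital
Condition 1 (no descendant of Comorbidity in the set): holds — descendants of Comorbidity are {Hospital, Treatment}; none are in {Biomarker}.
Condition 2 (every backdoor path blocked by {Biomarker}):
  P1: open — no interior node is in the conditioning set.
  P2: open — no interior node is in the conditioning set.
{Biomarker} does not satisfy the backdoor criterion.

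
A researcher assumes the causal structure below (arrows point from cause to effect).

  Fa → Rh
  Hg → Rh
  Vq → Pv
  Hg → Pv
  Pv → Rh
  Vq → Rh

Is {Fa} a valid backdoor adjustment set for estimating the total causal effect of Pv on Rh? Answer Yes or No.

No

Backdoor paths from Pv to Rh (paths whose first edge points into Pv):
  P1: Pv <- Vq -> Rh
  P2: Pv <- Hg -> Rh
Condition 1 (no descendant of Pv in the set): holds — descendants of Pv are {Rh}; none are in {Fa}.
Condition 2 (every backdoor path blocked by {Fa}):
  P1: open — no interior node is in the conditioning set.
  P2: open — no interior node is in the conditioning set.
{Fa} does not satisfy the backdoor criterion.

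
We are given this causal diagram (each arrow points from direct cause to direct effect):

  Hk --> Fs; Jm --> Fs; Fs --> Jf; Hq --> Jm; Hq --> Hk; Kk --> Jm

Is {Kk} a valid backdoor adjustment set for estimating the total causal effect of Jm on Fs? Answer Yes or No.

No

Backdoor paths from Jm to Fs (paths whose first edge points into Jm):
  P1: Jm <- Hq -> Hk -> Fs
Condition 1 (no descendant of Jm in the set): holds — descendants of Jm are {Fs, Jf}; none are in {Kk}.
Condition 2 (every backdoor path blocked by {Kk}):
  P1: open — no interior node is in the conditioning set.
{Kk} does not satisfy the backdoor criterion.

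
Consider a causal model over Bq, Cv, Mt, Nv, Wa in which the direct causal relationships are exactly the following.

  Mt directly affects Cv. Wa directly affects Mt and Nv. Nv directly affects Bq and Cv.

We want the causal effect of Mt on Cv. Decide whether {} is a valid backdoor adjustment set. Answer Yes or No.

Backdoor paths from Mt to Cv (paths whose first edge points into Mt):
  P1: Mt <- Wa -> Nv -> Cv
Condition 1 (no descendant of Mt in the set): holds — descendants of Mt are {Cv}; none are in {}.
Condition 2 (every backdoor path blocked by {}):
  P1: open — no interior node is in the conditioning set.
{} does not satisfy the backdoor criterion.

No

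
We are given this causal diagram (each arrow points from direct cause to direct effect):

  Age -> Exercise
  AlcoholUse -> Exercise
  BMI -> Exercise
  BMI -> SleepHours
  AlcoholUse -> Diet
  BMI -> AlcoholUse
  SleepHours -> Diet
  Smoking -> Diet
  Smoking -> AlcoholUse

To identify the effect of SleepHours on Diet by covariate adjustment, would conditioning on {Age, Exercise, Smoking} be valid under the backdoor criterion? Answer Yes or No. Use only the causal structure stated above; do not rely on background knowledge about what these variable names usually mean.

Backdoor paths from SleepHours to Diet (paths whose first edge points into SleepHours):
  P1: SleepHours <- BMI -> AlcoholUse <- Smoking -> Diet
  P2: SleepHours <- BMI -> AlcoholUse -> Diet
  P3: SleepHours <- BMI -> Exercise <- AlcoholUse <- Smoking -> Diet
  P4: SleepHours <- BMI -> Exercise <- AlcoholUse -> Diet
Condition 1 (no descendant of SleepHours in the set): holds — descendants of SleepHours are {Diet}; none are in {Age, Exercise, Smoking}.
Condition 2 (every backdoor path blocked by {Age, Exercise, Smoking}):
  P1: blocked at fork node Smoking ∈ conditioning set.
  P2: open — no interior node is in the conditioning set.
  P3: blocked at fork node Smoking ∈ conditioning set.
  P4: open — collider(s) Exercise are conditioned on (or have a conditioned descendant) and no non-collider on the path is in the set.
{Age, Exercise, Smoking} does not satisfy the backdoor criterion.

No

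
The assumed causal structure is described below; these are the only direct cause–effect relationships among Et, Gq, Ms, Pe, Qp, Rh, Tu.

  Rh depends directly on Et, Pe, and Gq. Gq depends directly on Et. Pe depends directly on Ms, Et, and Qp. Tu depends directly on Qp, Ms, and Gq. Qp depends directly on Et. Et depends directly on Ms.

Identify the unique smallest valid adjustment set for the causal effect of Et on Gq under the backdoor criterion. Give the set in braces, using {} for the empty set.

Variables eligible for adjustment (non-descendants of Et, excluding Et and Gq): {Ms}.
Backdoor paths from Et to Gq:
  P1: Et <- Ms -> Pe <- Qp -> Tu <- Gq
  P2: Et <- Ms -> Pe -> Rh <- Gq
  P3: Et <- Ms -> Tu <- Qp -> Pe -> Rh <- Gq
  P4: Et <- Ms -> Tu <- Gq
Each backdoor path contains an unconditioned collider, so every path is already blocked with the empty conditioning set:
  P1: blocked at collider Pe (neither it nor any descendant is in the conditioning set).
  P2: blocked at collider Rh (neither it nor any descendant is in the conditioning set).
  P3: blocked at collider Tu (neither it nor any descendant is in the conditioning set).
  P4: blocked at collider Tu (neither it nor any descendant is in the conditioning set).
The empty set is therefore the unique smallest valid set.

{}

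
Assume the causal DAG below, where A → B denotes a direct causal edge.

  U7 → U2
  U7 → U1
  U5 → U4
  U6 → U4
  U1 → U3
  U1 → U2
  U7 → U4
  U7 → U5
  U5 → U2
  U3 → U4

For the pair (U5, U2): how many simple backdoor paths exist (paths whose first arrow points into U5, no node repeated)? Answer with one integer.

A backdoor path from U5 to U2 is any simple undirected path whose first edge points into U5 (i.e. leaves U5 via a parent).
Parents of U5: {U7}.
Enumerating:
  P1: U5 <- U7 -> U1 -> U2
  P2: U5 <- U7 -> U2
  P3: U5 <- U7 -> U4 <- U3 <- U1 -> U2
That exhausts the simple backdoor paths. Count: 3.

3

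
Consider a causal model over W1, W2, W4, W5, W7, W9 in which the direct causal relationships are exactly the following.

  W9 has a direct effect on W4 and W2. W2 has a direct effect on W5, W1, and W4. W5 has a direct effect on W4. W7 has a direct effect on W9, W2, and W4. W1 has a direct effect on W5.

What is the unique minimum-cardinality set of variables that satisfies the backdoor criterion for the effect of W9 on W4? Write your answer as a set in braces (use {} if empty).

Variables eligible for adjustment (non-descendants of W9, excluding W9 and W4): {W7}.
Backdoor paths from W9 to W4:
  P1: W9 <- W7 -> W2 -> W1 -> W5 -> W4
  P2: W9 <- W7 -> W2 -> W5 -> W4
  P3: W9 <- W7 -> W2 -> W4
  P4: W9 <- W7 -> W4
The empty set is not sufficient: P1 (W9 <- W7 -> W2 -> W1 -> W5 -> W4) has no collider blocking it and no conditioned non-collider, so it is open.
Try {W7}:
  P1: blocked at fork node W7 ∈ conditioning set.
  P2: blocked at fork node W7 ∈ conditioning set.
  P3: blocked at fork node W7 ∈ conditioning set.
  P4: blocked at fork node W7 ∈ conditioning set.
{W7} contains no descendant of W9 and blocks every backdoor path.
{W7} is the unique smallest valid adjustment set.

{W7}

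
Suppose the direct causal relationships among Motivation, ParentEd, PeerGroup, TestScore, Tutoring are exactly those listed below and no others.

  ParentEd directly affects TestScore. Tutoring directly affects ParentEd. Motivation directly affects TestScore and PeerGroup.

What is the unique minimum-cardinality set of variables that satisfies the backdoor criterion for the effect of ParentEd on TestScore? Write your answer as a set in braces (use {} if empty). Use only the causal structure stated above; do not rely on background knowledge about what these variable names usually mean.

{}

Variables eligible for adjustment (non-descendants of ParentEd, excluding ParentEd and TestScore): {Motivation, PeerGroup, Tutoring}.
Backdoor paths from ParentEd to TestScore:
  (none)
With no backdoor paths the empty set already satisfies the criterion, and it is trivially minimal.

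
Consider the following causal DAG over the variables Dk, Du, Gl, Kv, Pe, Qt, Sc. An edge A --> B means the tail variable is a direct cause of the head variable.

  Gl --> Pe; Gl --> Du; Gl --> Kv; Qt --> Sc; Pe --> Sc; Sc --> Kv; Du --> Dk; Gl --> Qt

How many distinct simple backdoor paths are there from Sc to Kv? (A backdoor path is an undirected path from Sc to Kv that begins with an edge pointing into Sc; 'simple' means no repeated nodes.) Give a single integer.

A backdoor path from Sc to Kv is any simple undirected path whose first edge points into Sc (i.e. leaves Sc via a parent).
Parents of Sc: {Pe, Qt}.
Enumerating:
  P1: Sc <- Qt <- Gl -> Kv
  P2: Sc <- Pe <- Gl -> Kv
That exhausts the simple backdoor paths. Count: 2.

2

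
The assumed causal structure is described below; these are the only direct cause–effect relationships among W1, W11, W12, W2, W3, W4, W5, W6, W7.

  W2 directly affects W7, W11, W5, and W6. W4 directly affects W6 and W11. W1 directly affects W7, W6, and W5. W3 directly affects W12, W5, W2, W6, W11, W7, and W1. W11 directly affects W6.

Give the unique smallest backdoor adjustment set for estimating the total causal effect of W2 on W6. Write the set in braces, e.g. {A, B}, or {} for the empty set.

Variables eligible for adjustment (non-descendants of W2, excluding W2 and W6): {W1, W12, W3, W4}.
Backdoor paths from W2 to W6:
  P1: W2 <- W3 -> W1 -> W6
  P2: W2 <- W3 -> W11 <- W4 -> W6
  P3: W2 <- W3 -> W11 -> W6
  P4: W2 <- W3 -> W7 <- W1 -> W6
  P5: W2 <- W3 -> W5 <- W1 -> W6
  P6: W2 <- W3 -> W6
The empty set is not sufficient: P1 (W2 <- W3 -> W1 -> W6) has no collider blocking it and no conditioned non-collider, so it is open.
Try {W3}:
  P1: blocked at fork node W3 ∈ conditioning set.
  P2: blocked at fork node W3 ∈ conditioning set.
  P3: blocked at fork node W3 ∈ conditioning set.
  P4: blocked at fork node W3 ∈ conditioning set.
  P5: blocked at fork node W3 ∈ conditioning set.
  P6: blocked at fork node W3 ∈ conditioning set.
{W3} contains no descendant of W2 and blocks every backdoor path.
No other singleton works — e.g. {W4} leaves P1 open — so {W3} is the unique smallest valid adjustment set.

{W3}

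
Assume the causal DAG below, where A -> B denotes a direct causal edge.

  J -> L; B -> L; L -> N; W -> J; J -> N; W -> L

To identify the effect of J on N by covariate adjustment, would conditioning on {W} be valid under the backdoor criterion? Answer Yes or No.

Backdoor paths from J to N (paths whose first edge points into J):
  P1: J <- W -> L -> N
Condition 1 (no descendant of J in the set): holds — descendants of J are {L, N}; none are in {W}.
Condition 2 (every backdoor path blocked by {W}):
  P1: blocked at fork node W ∈ conditioning set.
{W} satisfies the backdoor criterion.

Yes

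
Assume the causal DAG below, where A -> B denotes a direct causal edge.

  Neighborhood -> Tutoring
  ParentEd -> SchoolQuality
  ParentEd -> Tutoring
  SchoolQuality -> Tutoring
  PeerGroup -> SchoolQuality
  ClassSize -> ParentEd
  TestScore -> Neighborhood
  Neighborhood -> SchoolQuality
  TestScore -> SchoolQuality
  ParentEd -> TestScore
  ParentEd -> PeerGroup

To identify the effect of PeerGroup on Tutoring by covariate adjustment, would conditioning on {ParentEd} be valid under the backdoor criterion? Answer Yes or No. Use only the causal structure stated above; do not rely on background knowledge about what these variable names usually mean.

Backdoor paths from PeerGroup to Tutoring (paths whose first edge points into PeerGroup):
  P1: PeerGroup <- ParentEd -> TestScore -> Neighborhood -> SchoolQuality -> Tutoring
  P2: PeerGroup <- ParentEd -> TestScore -> Neighborhood -> Tutoring
  P3: PeerGroup <- ParentEd -> TestScore -> SchoolQuality <- Neighborhood -> Tutoring
  P4: PeerGroup <- ParentEd -> TestScore -> SchoolQuality -> Tutoring
  P5: PeerGroup <- ParentEd -> SchoolQuality <- TestScore -> Neighborhood -> Tutoring
  P6: PeerGroup <- ParentEd -> SchoolQuality <- Neighborhood -> Tutoring
  P7: PeerGroup <- ParentEd -> SchoolQuality -> Tutoring
  P8: PeerGroup <- ParentEd -> Tutoring
Condition 1 (no descendant of PeerGroup in the set): holds — descendants of PeerGroup are {SchoolQuality, Tutoring}; none are in {ParentEd}.
Condition 2 (every backdoor path blocked by {ParentEd}):
  P1: blocked at fork node ParentEd ∈ conditioning set.
  P2: blocked at fork node ParentEd ∈ conditioning set.
  P3: blocked at fork node ParentEd ∈ conditioning set.
  P4: blocked at fork node ParentEd ∈ conditioning set.
  P5: blocked at fork node ParentEd ∈ conditioning set.
  P6: blocked at fork node ParentEd ∈ conditioning set.
  P7: blocked at fork node ParentEd ∈ conditioning set.
  P8: blocked at fork node ParentEd ∈ conditioning set.
{ParentEd} satisfies the backdoor criterion.

Yes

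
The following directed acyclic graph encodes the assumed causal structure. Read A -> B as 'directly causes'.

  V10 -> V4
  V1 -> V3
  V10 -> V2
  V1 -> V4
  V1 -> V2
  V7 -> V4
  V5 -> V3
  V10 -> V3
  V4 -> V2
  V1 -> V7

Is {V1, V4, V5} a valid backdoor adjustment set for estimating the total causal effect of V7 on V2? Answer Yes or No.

No

Backdoor paths from V7 to V2 (paths whose first edge points into V7):
  P1: V7 <- V1 -> V4 <- V10 -> V2
  P2: V7 <- V1 -> V4 -> V2
  P3: V7 <- V1 -> V3 <- V10 -> V4 -> V2
  P4: V7 <- V1 -> V3 <- V10 -> V2
  P5: V7 <- V1 -> V2
Condition 1 (no descendant of V7 in the set): FAILS — V4 is a descendant of V7.
Condition 2 (every backdoor path blocked by {V1, V4, V5}):
  P1: blocked at fork node V1 ∈ conditioning set.
  P2: blocked at fork node V1 ∈ conditioning set.
  P3: blocked at fork node V1 ∈ conditioning set.
  P4: blocked at fork node V1 ∈ conditioning set.
  P5: blocked at fork node V1 ∈ conditioning set.
{V1, V4, V5} does not satisfy the backdoor criterion.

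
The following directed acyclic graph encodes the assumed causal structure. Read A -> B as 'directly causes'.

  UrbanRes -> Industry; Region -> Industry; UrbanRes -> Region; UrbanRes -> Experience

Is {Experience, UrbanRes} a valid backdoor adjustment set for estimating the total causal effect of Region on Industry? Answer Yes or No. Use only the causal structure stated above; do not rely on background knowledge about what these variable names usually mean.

Backdoor paths from Region to Industry (paths whose first edge points into Region):
  P1: Region <- UrbanRes -> Industry
Condition 1 (no descendant of Region in the set): holds — descendants of Region are {Industry}; none are in {Experience, UrbanRes}.
Condition 2 (every backdoor path blocked by {Experience, UrbanRes}):
  P1: blocked at fork node UrbanRes ∈ conditioning set.
{Experience, UrbanRes} satisfies the backdoor criterion.

Yes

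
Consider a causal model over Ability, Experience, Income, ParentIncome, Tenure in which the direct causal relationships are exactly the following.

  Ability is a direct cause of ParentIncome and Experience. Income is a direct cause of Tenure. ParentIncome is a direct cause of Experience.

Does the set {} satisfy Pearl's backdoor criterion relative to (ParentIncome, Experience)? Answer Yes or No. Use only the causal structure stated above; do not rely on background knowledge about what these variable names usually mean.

No

Backdoor paths from ParentIncome to Experience (paths whose first edge points into ParentIncome):
  P1: ParentIncome <- Ability -> Experience
Condition 1 (no descendant of ParentIncome in the set): holds — descendants of ParentIncome are {Experience}; none are in {}.
Condition 2 (every backdoor path blocked by {}):
  P1: open — no interior node is in the conditioning set.
{} does not satisfy the backdoor criterion.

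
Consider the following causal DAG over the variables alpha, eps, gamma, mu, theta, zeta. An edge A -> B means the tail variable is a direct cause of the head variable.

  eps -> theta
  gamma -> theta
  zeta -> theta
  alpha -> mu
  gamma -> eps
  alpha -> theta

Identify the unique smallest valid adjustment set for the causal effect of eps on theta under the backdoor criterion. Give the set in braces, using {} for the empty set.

{gamma}

Variables eligible for adjustment (non-descendants of eps, excluding eps and theta): {alpha, gamma, mu, zeta}.
Backdoor paths from eps to theta:
  P1: eps <- gamma -> theta
The empty set is not sufficient: P1 (eps <- gamma -> theta) has no collider blocking it and no conditioned non-collider, so it is open.
Try {gamma}:
  P1: blocked at fork node gamma ∈ conditioning set.
{gamma} contains no descendant of eps and blocks every backdoor path.
No other singleton works — e.g. {alpha} leaves P1 open — so {gamma} is the unique smallest valid adjustment set.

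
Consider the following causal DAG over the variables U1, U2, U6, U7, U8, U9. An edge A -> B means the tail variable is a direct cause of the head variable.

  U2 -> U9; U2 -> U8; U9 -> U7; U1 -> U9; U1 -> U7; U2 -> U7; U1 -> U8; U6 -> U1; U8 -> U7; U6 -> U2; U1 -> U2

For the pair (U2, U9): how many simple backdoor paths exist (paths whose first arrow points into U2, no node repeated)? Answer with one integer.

A backdoor path from U2 to U9 is any simple undirected path whose first edge points into U2 (i.e. leaves U2 via a parent).
Parents of U2: {U1, U6}.
Enumerating:
  P1: U2 <- U6 -> U1 -> U9
  P2: U2 <- U6 -> U1 -> U8 -> U7 <- U9
  P3: U2 <- U6 -> U1 -> U7 <- U9
  P4: U2 <- U1 -> U9
  P5: U2 <- U1 -> U8 -> U7 <- U9
  P6: U2 <- U1 -> U7 <- U9
That exhausts the simple backdoor paths. Count: 6.

6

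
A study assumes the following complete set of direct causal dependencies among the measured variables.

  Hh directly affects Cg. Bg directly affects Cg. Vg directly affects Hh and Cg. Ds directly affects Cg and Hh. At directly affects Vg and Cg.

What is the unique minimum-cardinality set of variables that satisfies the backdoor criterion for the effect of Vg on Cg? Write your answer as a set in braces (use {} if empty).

Variables eligible for adjustment (non-descendants of Vg, excluding Vg and Cg): {At, Bg, Ds}.
Backdoor paths from Vg to Cg:
  P1: Vg <- At -> Cg
The empty set is not sufficient: P1 (Vg <- At -> Cg) has no collider blocking it and no conditioned non-collider, so it is open.
Try {At}:
  P1: blocked at fork node At ∈ conditioning set.
{At} contains no descendant of Vg and blocks every backdoor path.
No other singleton works — e.g. {Ds} leaves P1 open — so {At} is the unique smallest valid adjustment set.

{At}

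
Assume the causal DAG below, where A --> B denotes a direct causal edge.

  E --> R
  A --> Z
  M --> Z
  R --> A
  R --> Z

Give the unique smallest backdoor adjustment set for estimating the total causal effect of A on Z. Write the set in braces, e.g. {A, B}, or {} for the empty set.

Variables eligible for adjustment (non-descendants of A, excluding A and Z): {E, M, R}.
Backdoor paths from A to Z:
  P1: A <- R -> Z
The empty set is not sufficient: P1 (A <- R -> Z) has no collider blocking it and no conditioned non-collider, so it is open.
Try {R}:
  P1: blocked at fork node R ∈ conditioning set.
{R} contains no descendant of A and blocks every backdoor path.
No other singleton works — e.g. {E} leaves P1 open — so {R} is the unique smallest valid adjustment set.

{R}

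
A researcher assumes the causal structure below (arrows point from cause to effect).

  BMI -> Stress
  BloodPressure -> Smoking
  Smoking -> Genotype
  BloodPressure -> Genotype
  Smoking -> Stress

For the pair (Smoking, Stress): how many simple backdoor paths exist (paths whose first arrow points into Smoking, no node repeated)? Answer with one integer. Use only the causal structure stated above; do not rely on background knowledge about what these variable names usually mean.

0

A backdoor path from Smoking to Stress is any simple undirected path whose first edge points into Smoking (i.e. leaves Smoking via a parent).
Parents of Smoking: {BloodPressure}.
No simple path from any parent of Smoking reaches Stress without revisiting Smoking, so there are no backdoor paths.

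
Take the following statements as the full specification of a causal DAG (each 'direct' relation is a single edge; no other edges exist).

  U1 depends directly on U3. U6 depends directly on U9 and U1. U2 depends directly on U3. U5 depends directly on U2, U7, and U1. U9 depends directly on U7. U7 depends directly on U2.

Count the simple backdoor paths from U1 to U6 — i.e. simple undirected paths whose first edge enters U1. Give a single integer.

2

A backdoor path from U1 to U6 is any simple undirected path whose first edge points into U1 (i.e. leaves U1 via a parent).
Parents of U1: {U3}.
Enumerating:
  P1: U1 <- U3 -> U2 -> U7 -> U9 -> U6
  P2: U1 <- U3 -> U2 -> U5 <- U7 -> U9 -> U6
That exhausts the simple backdoor paths. Count: 2.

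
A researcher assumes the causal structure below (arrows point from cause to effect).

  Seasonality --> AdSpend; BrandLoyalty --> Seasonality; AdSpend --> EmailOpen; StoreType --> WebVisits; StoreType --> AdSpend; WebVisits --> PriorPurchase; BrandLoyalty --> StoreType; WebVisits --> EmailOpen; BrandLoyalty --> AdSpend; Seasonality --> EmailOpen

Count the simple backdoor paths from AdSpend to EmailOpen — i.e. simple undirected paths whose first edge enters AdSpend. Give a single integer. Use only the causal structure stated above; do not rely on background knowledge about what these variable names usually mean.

6

A backdoor path from AdSpend to EmailOpen is any simple undirected path whose first edge points into AdSpend (i.e. leaves AdSpend via a parent).
Parents of AdSpend: {BrandLoyalty, Seasonality, StoreType}.
Enumerating:
  P1: AdSpend <- BrandLoyalty -> StoreType -> WebVisits -> EmailOpen
  P2: AdSpend <- BrandLoyalty -> Seasonality -> EmailOpen
  P3: AdSpend <- StoreType <- BrandLoyalty -> Seasonality -> EmailOpen
  P4: AdSpend <- StoreType -> WebVisits -> EmailOpen
  P5: AdSpend <- Seasonality <- BrandLoyalty -> StoreType -> WebVisits -> EmailOpen
  P6: AdSpend <- Seasonality -> EmailOpen
That exhausts the simple backdoor paths. Count: 6.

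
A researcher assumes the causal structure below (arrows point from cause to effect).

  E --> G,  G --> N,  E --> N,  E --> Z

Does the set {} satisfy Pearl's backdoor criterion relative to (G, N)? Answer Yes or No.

Backdoor paths from G to N (paths whose first edge points into G):
  P1: G <- E -> N
Condition 1 (no descendant of G in the set): holds — descendants of G are {N}; none are in {}.
Condition 2 (every backdoor path blocked by {}):
  P1: open — no interior node is in the conditioning set.
{} does not satisfy the backdoor criterion.

No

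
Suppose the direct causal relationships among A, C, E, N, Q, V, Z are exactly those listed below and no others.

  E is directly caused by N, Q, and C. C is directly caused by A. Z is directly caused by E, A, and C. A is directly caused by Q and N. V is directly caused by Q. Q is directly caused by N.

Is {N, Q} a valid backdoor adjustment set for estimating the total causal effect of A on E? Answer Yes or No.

Yes

Backdoor paths from A to E (paths whose first edge points into A):
  P1: A <- N -> Q -> E
  P2: A <- N -> E
  P3: A <- Q <- N -> E
  P4: A <- Q -> E
Condition 1 (no descendant of A in the set): holds — descendants of A are {C, E, Z}; none are in {N, Q}.
Condition 2 (every backdoor path blocked by {N, Q}):
  P1: blocked at fork node N ∈ conditioning set.
  P2: blocked at fork node N ∈ conditioning set.
  P3: blocked at chain node Q ∈ conditioning set.
  P4: blocked at fork node Q ∈ conditioning set.
{N, Q} satisfies the backdoor criterion.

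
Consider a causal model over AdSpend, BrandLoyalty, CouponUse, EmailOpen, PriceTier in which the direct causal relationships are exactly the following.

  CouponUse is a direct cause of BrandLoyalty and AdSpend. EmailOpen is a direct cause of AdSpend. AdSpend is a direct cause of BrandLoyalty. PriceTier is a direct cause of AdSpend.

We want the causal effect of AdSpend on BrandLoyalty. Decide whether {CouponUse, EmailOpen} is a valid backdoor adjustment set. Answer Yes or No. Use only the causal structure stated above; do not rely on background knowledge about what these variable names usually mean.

Yes

Backdoor paths from AdSpend to BrandLoyalty (paths whose first edge points into AdSpend):
  P1: AdSpend <- CouponUse -> BrandLoyalty
Condition 1 (no descendant of AdSpend in the set): holds — descendants of AdSpend are {BrandLoyalty}; none are in {CouponUse, EmailOpen}.
Condition 2 (every backdoor path blocked by {CouponUse, EmailOpen}):
  P1: blocked at fork node CouponUse ∈ conditioning set.
{CouponUse, EmailOpen} satisfies the backdoor criterion.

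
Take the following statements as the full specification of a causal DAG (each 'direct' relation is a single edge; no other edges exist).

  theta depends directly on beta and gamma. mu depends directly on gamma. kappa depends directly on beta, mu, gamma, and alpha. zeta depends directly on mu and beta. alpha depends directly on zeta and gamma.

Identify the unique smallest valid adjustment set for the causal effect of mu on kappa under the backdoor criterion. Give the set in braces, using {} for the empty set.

Variables eligible for adjustment (non-descendants of mu, excluding mu and kappa): {beta, gamma, theta}.
Backdoor paths from mu to kappa:
  P1: mu <- gamma -> alpha <- zeta <- beta -> kappa
  P2: mu <- gamma -> alpha -> kappa
  P3: mu <- gamma -> theta <- beta -> zeta -> alpha -> kappa
  P4: mu <- gamma -> theta <- beta -> kappa
  P5: mu <- gamma -> kappa
The empty set is not sufficient: P2 (mu <- gamma -> alpha -> kappa) has no collider blocking it and no conditioned non-collider, so it is open.
Try {gamma}:
  P1: blocked at fork node gamma ∈ conditioning set.
  P2: blocked at fork node gamma ∈ conditioning set.
  P3: blocked at fork node gamma ∈ conditioning set.
  P4: blocked at fork node gamma ∈ conditioning set.
  P5: blocked at fork node gamma ∈ conditioning set.
{gamma} contains no descendant of mu and blocks every backdoor path.
No other singleton works — e.g. {beta} leaves P2 open — so {gamma} is the unique smallest valid adjustment set.

{gamma}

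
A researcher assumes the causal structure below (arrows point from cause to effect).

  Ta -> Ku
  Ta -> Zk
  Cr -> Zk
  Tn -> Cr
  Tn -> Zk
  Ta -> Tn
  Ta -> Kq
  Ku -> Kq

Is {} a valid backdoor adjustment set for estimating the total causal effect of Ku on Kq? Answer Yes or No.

Backdoor paths from Ku to Kq (paths whose first edge points into Ku):
  P1: Ku <- Ta -> Kq
Condition 1 (no descendant of Ku in the set): holds — descendants of Ku are {Kq}; none are in {}.
Condition 2 (every backdoor path blocked by {}):
  P1: open — no interior node is in the conditioning set.
{} does not satisfy the backdoor criterion.

No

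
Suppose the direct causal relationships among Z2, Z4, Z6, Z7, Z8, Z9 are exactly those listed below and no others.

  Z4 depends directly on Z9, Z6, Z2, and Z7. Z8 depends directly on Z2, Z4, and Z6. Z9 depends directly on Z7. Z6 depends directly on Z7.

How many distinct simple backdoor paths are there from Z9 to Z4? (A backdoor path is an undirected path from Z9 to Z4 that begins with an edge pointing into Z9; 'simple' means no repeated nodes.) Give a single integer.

4

A backdoor path from Z9 to Z4 is any simple undirected path whose first edge points into Z9 (i.e. leaves Z9 via a parent).
Parents of Z9: {Z7}.
Enumerating:
  P1: Z9 <- Z7 -> Z6 -> Z4
  P2: Z9 <- Z7 -> Z6 -> Z8 <- Z2 -> Z4
  P3: Z9 <- Z7 -> Z6 -> Z8 <- Z4
  P4: Z9 <- Z7 -> Z4
That exhausts the simple backdoor paths. Count: 4.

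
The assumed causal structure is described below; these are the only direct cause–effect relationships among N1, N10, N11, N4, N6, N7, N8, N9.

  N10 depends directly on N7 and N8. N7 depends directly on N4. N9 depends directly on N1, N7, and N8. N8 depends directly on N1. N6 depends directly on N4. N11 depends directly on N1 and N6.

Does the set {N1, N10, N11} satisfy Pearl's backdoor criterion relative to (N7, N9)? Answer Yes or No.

Backdoor paths from N7 to N9 (paths whose first edge points into N7):
  P1: N7 <- N4 -> N6 -> N11 <- N1 -> N8 -> N9
  P2: N7 <- N4 -> N6 -> N11 <- N1 -> N9
Condition 1 (no descendant of N7 in the set): FAILS — N10 is a descendant of N7.
Condition 2 (every backdoor path blocked by {N1, N10, N11}):
  P1: blocked at fork node N1 ∈ conditioning set.
  P2: blocked at fork node N1 ∈ conditioning set.
{N1, N10, N11} does not satisfy the backdoor criterion.

No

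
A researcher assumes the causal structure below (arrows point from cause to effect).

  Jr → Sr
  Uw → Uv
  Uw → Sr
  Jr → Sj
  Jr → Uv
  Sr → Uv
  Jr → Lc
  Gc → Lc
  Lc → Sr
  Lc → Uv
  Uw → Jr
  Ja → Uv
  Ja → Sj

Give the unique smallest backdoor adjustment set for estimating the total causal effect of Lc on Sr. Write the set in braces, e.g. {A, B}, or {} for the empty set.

Variables eligible for adjustment (non-descendants of Lc, excluding Lc and Sr): {Gc, Ja, Jr, Sj, Uw}.
Backdoor paths from Lc to Sr:
  P1: Lc <- Jr <- Uw -> Sr
  P2: Lc <- Jr <- Uw -> Uv <- Sr
  P3: Lc <- Jr -> Sr
  P4: Lc <- Jr -> Sj <- Ja -> Uv <- Uw -> Sr
  P5: Lc <- Jr -> Sj <- Ja -> Uv <- Sr
  P6: Lc <- Jr -> Uv <- Uw -> Sr
  P7: Lc <- Jr -> Uv <- Sr
The empty set is not sufficient: P1 (Lc <- Jr <- Uw -> Sr) has no collider blocking it and no conditioned non-collider, so it is open.
Try {Jr}:
  P1: blocked at chain node Jr ∈ conditioning set.
  P2: blocked at chain node Jr ∈ conditioning set.
  P3: blocked at fork node Jr ∈ conditioning set.
  P4: blocked at fork node Jr ∈ conditioning set.
  P5: blocked at fork node Jr ∈ conditioning set.
  P6: blocked at fork node Jr ∈ conditioning set.
  P7: blocked at fork node Jr ∈ conditioning set.
{Jr} contains no descendant of Lc and blocks every backdoor path.
No other singleton works — e.g. {Uw} leaves P3 open — so {Jr} is the unique smallest valid adjustment set.

{Jr}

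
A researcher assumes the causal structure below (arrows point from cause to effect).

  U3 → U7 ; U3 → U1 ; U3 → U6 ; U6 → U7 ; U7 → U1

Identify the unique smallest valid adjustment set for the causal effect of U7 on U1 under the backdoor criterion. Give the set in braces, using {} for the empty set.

{U3}

Variables eligible for adjustment (non-descendants of U7, excluding U7 and U1): {U3, U6}.
Backdoor paths from U7 to U1:
  P1: U7 <- U3 -> U1
  P2: U7 <- U6 <- U3 -> U1
The empty set is not sufficient: P1 (U7 <- U3 -> U1) has no collider blocking it and no conditioned non-collider, so it is open.
Try {U3}:
  P1: blocked at fork node U3 ∈ conditioning set.
  P2: blocked at fork node U3 ∈ conditioning set.
{U3} contains no descendant of U7 and blocks every backdoor path.
No other singleton works — e.g. {U6} leaves P1 open — so {U3} is the unique smallest valid adjustment set.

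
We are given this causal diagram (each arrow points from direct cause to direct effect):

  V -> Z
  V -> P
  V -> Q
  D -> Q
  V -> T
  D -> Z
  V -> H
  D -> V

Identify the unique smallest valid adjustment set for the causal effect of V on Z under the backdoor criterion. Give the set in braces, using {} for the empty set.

Variables eligible for adjustment (non-descendants of V, excluding V and Z): {D}.
Backdoor paths from V to Z:
  P1: V <- D -> Z
The empty set is not sufficient: P1 (V <- D -> Z) has no collider blocking it and no conditioned non-collider, so it is open.
Try {D}:
  P1: blocked at fork node D ∈ conditioning set.
{D} contains no descendant of V and blocks every backdoor path.
{D} is the unique smallest valid adjustment set.

{D}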